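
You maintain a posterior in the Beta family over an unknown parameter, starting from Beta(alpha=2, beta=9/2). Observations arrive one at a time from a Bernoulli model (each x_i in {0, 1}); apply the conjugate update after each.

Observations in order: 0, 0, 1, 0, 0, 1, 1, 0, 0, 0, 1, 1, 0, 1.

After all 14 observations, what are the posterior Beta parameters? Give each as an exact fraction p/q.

obs 1: x=0 → posterior Beta(2, 11/2)
obs 2: x=0 → posterior Beta(2, 13/2)
obs 3: x=1 → posterior Beta(3, 13/2)
obs 4: x=0 → posterior Beta(3, 15/2)
obs 5: x=0 → posterior Beta(3, 17/2)
obs 6: x=1 → posterior Beta(4, 17/2)
obs 7: x=1 → posterior Beta(5, 17/2)
obs 8: x=0 → posterior Beta(5, 19/2)
obs 9: x=0 → posterior Beta(5, 21/2)
obs 10: x=0 → posterior Beta(5, 23/2)
obs 11: x=1 → posterior Beta(6, 23/2)
obs 12: x=1 → posterior Beta(7, 23/2)
obs 13: x=0 → posterior Beta(7, 25/2)
obs 14: x=1 → posterior Beta(8, 25/2)

alpha=8, beta=25/2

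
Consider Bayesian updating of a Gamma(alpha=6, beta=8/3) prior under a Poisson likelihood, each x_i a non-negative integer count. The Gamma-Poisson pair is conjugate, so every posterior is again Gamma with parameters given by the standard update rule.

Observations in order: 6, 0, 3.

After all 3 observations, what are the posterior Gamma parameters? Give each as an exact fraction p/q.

alpha=15, beta=17/3

obs 1: x=6 → posterior Gamma(12, 11/3)
obs 2: x=0 → posterior Gamma(12, 14/3)
obs 3: x=3 → posterior Gamma(15, 17/3)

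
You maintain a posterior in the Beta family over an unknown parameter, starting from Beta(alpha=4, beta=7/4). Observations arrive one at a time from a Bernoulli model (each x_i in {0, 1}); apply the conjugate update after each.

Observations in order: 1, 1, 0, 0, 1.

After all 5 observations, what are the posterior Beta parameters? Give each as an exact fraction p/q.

obs 1: x=1 → posterior Beta(5, 7/4)
obs 2: x=1 → posterior Beta(6, 7/4)
obs 3: x=0 → posterior Beta(6, 11/4)
obs 4: x=0 → posterior Beta(6, 15/4)
obs 5: x=1 → posterior Beta(7, 15/4)

alpha=7, beta=15/4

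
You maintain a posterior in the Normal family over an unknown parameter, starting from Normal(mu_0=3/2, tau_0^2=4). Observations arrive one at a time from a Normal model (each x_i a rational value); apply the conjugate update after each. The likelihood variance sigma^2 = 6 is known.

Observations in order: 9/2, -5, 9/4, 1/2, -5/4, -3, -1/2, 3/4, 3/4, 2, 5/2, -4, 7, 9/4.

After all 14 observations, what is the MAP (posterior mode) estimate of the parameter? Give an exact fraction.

obs 1: x=9/2 → posterior Normal(27/10, 12/5)
obs 2: x=-5 → posterior Normal(1/2, 12/7)
obs 3: x=9/4 → posterior Normal(8/9, 4/3)
obs 4: x=1/2 → posterior Normal(9/11, 12/11)
obs 5: x=-5/4 → posterior Normal(1/2, 12/13)
obs 6: x=-3 → posterior Normal(1/30, 4/5)
obs 7: x=-1/2 → posterior Normal(-1/34, 12/17)
obs 8: x=3/4 → posterior Normal(1/19, 12/19)
obs 9: x=3/4 → posterior Normal(5/42, 4/7)
obs 10: x=2 → posterior Normal(13/46, 12/23)
obs 11: x=5/2 → posterior Normal(23/50, 12/25)
obs 12: x=-4 → posterior Normal(7/54, 4/9)
obs 13: x=7 → posterior Normal(35/58, 12/29)
obs 14: x=9/4 → posterior Normal(22/31, 12/31)

22/31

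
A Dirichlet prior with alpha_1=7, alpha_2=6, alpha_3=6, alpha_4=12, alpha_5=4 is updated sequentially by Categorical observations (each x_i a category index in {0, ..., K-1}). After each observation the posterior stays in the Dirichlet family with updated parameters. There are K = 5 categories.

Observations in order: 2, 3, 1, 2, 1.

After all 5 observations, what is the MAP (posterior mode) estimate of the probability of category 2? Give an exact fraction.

obs 1: x=2 → posterior Dirichlet(7, 6, 7, 12, 4)
obs 2: x=3 → posterior Dirichlet(7, 6, 7, 13, 4)
obs 3: x=1 → posterior Dirichlet(7, 7, 7, 13, 4)
obs 4: x=2 → posterior Dirichlet(7, 7, 8, 13, 4)
obs 5: x=1 → posterior Dirichlet(7, 8, 8, 13, 4)

1/5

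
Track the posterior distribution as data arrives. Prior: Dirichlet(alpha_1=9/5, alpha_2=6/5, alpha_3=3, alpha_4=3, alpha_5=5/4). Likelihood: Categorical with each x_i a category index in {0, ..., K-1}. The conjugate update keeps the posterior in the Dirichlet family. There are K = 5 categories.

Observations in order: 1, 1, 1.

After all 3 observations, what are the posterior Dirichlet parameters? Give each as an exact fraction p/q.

obs 1: x=1 → posterior Dirichlet(9/5, 11/5, 3, 3, 5/4)
obs 2: x=1 → posterior Dirichlet(9/5, 16/5, 3, 3, 5/4)
obs 3: x=1 → posterior Dirichlet(9/5, 21/5, 3, 3, 5/4)

alpha_1=9/5, alpha_2=21/5, alpha_3=3, alpha_4=3, alpha_5=5/4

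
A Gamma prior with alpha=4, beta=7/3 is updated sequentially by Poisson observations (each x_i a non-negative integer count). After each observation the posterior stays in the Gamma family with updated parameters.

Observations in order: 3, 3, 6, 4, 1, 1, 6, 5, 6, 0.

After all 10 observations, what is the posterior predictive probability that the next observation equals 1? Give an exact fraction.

1690647631271794902783168364864210550480063412861654955306275441/12089258196146291747061760000000000000000000000000000000000000000

obs 1: x=3 → posterior Gamma(7, 10/3)
obs 2: x=3 → posterior Gamma(10, 13/3)
obs 3: x=6 → posterior Gamma(16, 16/3)
obs 4: x=4 → posterior Gamma(20, 19/3)
obs 5: x=1 → posterior Gamma(21, 22/3)
obs 6: x=1 → posterior Gamma(22, 25/3)
obs 7: x=6 → posterior Gamma(28, 28/3)
obs 8: x=5 → posterior Gamma(33, 31/3)
obs 9: x=6 → posterior Gamma(39, 34/3)
obs 10: x=0 → posterior Gamma(39, 37/3)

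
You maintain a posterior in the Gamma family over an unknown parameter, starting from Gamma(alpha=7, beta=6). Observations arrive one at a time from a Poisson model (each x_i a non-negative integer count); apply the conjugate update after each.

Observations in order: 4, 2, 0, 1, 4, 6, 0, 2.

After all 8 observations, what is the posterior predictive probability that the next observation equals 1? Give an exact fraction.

16379561673328807813683542491136/56815128661595284938812255859375

obs 1: x=4 → posterior Gamma(11, 7)
obs 2: x=2 → posterior Gamma(13, 8)
obs 3: x=0 → posterior Gamma(13, 9)
obs 4: x=1 → posterior Gamma(14, 10)
obs 5: x=4 → posterior Gamma(18, 11)
obs 6: x=6 → posterior Gamma(24, 12)
obs 7: x=0 → posterior Gamma(24, 13)
obs 8: x=2 → posterior Gamma(26, 14)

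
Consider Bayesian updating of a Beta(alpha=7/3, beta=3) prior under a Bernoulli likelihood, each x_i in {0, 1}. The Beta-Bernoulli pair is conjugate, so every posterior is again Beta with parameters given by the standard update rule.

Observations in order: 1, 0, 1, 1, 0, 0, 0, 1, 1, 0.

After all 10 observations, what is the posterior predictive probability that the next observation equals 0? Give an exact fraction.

obs 1: x=1 → posterior Beta(10/3, 3)
obs 2: x=0 → posterior Beta(10/3, 4)
obs 3: x=1 → posterior Beta(13/3, 4)
obs 4: x=1 → posterior Beta(16/3, 4)
obs 5: x=0 → posterior Beta(16/3, 5)
obs 6: x=0 → posterior Beta(16/3, 6)
obs 7: x=0 → posterior Beta(16/3, 7)
obs 8: x=1 → posterior Beta(19/3, 7)
obs 9: x=1 → posterior Beta(22/3, 7)
obs 10: x=0 → posterior Beta(22/3, 8)

12/23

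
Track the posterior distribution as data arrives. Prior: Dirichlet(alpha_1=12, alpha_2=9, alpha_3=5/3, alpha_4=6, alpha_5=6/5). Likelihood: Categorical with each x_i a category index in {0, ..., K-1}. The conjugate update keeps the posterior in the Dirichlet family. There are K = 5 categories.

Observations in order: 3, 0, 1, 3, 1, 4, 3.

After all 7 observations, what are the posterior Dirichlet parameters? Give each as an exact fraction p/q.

obs 1: x=3 → posterior Dirichlet(12, 9, 5/3, 7, 6/5)
obs 2: x=0 → posterior Dirichlet(13, 9, 5/3, 7, 6/5)
obs 3: x=1 → posterior Dirichlet(13, 10, 5/3, 7, 6/5)
obs 4: x=3 → posterior Dirichlet(13, 10, 5/3, 8, 6/5)
obs 5: x=1 → posterior Dirichlet(13, 11, 5/3, 8, 6/5)
obs 6: x=4 → posterior Dirichlet(13, 11, 5/3, 8, 11/5)
obs 7: x=3 → posterior Dirichlet(13, 11, 5/3, 9, 11/5)

alpha_1=13, alpha_2=11, alpha_3=5/3, alpha_4=9, alpha_5=11/5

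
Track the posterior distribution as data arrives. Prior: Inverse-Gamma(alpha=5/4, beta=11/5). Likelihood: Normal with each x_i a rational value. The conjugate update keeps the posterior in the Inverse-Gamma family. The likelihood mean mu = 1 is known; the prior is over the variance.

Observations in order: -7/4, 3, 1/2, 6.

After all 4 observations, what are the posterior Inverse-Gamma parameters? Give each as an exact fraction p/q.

obs 1: x=-7/4 → posterior Inverse-Gamma(7/4, 957/160)
obs 2: x=3 → posterior Inverse-Gamma(9/4, 1277/160)
obs 3: x=1/2 → posterior Inverse-Gamma(11/4, 1297/160)
obs 4: x=6 → posterior Inverse-Gamma(13/4, 3297/160)

alpha=13/4, beta=3297/160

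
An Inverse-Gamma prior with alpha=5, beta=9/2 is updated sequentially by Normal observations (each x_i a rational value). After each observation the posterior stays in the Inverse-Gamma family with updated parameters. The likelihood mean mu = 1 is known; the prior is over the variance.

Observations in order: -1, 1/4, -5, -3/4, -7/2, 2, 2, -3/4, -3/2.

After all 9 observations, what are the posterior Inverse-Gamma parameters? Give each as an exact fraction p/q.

obs 1: x=-1 → posterior Inverse-Gamma(11/2, 13/2)
obs 2: x=1/4 → posterior Inverse-Gamma(6, 217/32)
obs 3: x=-5 → posterior Inverse-Gamma(13/2, 793/32)
obs 4: x=-3/4 → posterior Inverse-Gamma(7, 421/16)
obs 5: x=-7/2 → posterior Inverse-Gamma(15/2, 583/16)
obs 6: x=2 → posterior Inverse-Gamma(8, 591/16)
obs 7: x=2 → posterior Inverse-Gamma(17/2, 599/16)
obs 8: x=-3/4 → posterior Inverse-Gamma(9, 1247/32)
obs 9: x=-3/2 → posterior Inverse-Gamma(19/2, 1347/32)

alpha=19/2, beta=1347/32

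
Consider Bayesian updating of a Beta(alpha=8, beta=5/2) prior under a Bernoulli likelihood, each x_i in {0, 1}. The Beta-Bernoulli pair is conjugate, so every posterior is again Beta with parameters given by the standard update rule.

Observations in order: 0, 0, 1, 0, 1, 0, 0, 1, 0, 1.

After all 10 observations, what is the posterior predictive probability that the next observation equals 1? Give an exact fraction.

obs 1: x=0 → posterior Beta(8, 7/2)
obs 2: x=0 → posterior Beta(8, 9/2)
obs 3: x=1 → posterior Beta(9, 9/2)
obs 4: x=0 → posterior Beta(9, 11/2)
obs 5: x=1 → posterior Beta(10, 11/2)
obs 6: x=0 → posterior Beta(10, 13/2)
obs 7: x=0 → posterior Beta(10, 15/2)
obs 8: x=1 → posterior Beta(11, 15/2)
obs 9: x=0 → posterior Beta(11, 17/2)
obs 10: x=1 → posterior Beta(12, 17/2)

24/41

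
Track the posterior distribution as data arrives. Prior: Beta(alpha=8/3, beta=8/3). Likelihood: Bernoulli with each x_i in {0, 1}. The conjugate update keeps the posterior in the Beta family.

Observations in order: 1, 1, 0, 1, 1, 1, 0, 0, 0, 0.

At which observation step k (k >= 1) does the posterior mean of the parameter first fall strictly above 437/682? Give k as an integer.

k = 5

obs 1: x=1 → posterior Beta(11/3, 8/3)
obs 2: x=1 → posterior Beta(14/3, 8/3)
obs 3: x=0 → posterior Beta(14/3, 11/3)
obs 4: x=1 → posterior Beta(17/3, 11/3)
obs 5: x=1 → posterior Beta(20/3, 11/3)
obs 6: x=1 → posterior Beta(23/3, 11/3)
obs 7: x=0 → posterior Beta(23/3, 14/3)
obs 8: x=0 → posterior Beta(23/3, 17/3)
obs 9: x=0 → posterior Beta(23/3, 20/3)
obs 10: x=0 → posterior Beta(23/3, 23/3)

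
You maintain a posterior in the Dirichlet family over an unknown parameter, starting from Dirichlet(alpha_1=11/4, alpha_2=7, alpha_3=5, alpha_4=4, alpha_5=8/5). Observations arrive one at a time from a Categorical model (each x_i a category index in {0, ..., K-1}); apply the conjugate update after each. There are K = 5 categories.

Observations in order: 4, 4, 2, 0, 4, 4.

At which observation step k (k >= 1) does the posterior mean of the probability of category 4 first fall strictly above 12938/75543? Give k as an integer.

obs 1: x=4 → posterior Dirichlet(11/4, 7, 5, 4, 13/5)
obs 2: x=4 → posterior Dirichlet(11/4, 7, 5, 4, 18/5)
obs 3: x=2 → posterior Dirichlet(11/4, 7, 6, 4, 18/5)
obs 4: x=0 → posterior Dirichlet(15/4, 7, 6, 4, 18/5)
obs 5: x=4 → posterior Dirichlet(15/4, 7, 6, 4, 23/5)
obs 6: x=4 → posterior Dirichlet(15/4, 7, 6, 4, 28/5)

k = 5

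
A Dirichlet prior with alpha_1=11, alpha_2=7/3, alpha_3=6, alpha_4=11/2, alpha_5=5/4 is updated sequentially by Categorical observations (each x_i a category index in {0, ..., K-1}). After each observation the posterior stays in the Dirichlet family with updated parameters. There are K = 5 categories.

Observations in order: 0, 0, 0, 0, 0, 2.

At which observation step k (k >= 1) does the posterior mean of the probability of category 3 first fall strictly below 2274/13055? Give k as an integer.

obs 1: x=0 → posterior Dirichlet(12, 7/3, 6, 11/2, 5/4)
obs 2: x=0 → posterior Dirichlet(13, 7/3, 6, 11/2, 5/4)
obs 3: x=0 → posterior Dirichlet(14, 7/3, 6, 11/2, 5/4)
obs 4: x=0 → posterior Dirichlet(15, 7/3, 6, 11/2, 5/4)
obs 5: x=0 → posterior Dirichlet(16, 7/3, 6, 11/2, 5/4)
obs 6: x=2 → posterior Dirichlet(16, 7/3, 7, 11/2, 5/4)

k = 6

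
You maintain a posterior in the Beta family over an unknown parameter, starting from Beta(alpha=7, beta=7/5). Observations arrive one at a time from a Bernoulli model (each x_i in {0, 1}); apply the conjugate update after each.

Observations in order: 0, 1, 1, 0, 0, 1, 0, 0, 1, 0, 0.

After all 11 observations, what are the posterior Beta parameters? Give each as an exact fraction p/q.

alpha=11, beta=42/5

obs 1: x=0 → posterior Beta(7, 12/5)
obs 2: x=1 → posterior Beta(8, 12/5)
obs 3: x=1 → posterior Beta(9, 12/5)
obs 4: x=0 → posterior Beta(9, 17/5)
obs 5: x=0 → posterior Beta(9, 22/5)
obs 6: x=1 → posterior Beta(10, 22/5)
obs 7: x=0 → posterior Beta(10, 27/5)
obs 8: x=0 → posterior Beta(10, 32/5)
obs 9: x=1 → posterior Beta(11, 32/5)
obs 10: x=0 → posterior Beta(11, 37/5)
obs 11: x=0 → posterior Beta(11, 42/5)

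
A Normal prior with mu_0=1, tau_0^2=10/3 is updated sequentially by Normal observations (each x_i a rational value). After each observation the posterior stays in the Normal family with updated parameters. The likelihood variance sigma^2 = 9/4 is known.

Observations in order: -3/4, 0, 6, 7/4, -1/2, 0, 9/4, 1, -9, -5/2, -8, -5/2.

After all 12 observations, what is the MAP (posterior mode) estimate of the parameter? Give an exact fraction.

obs 1: x=-3/4 → posterior Normal(-3/67, 90/67)
obs 2: x=0 → posterior Normal(-3/107, 90/107)
obs 3: x=6 → posterior Normal(79/49, 30/49)
obs 4: x=7/4 → posterior Normal(307/187, 90/187)
obs 5: x=-1/2 → posterior Normal(287/227, 90/227)
obs 6: x=0 → posterior Normal(287/267, 30/89)
obs 7: x=9/4 → posterior Normal(377/307, 90/307)
obs 8: x=1 → posterior Normal(417/347, 90/347)
obs 9: x=-9 → posterior Normal(19/129, 10/43)
obs 10: x=-5/2 → posterior Normal(-43/427, 90/427)
obs 11: x=-8 → posterior Normal(-363/467, 90/467)
obs 12: x=-5/2 → posterior Normal(-463/507, 30/169)

-463/507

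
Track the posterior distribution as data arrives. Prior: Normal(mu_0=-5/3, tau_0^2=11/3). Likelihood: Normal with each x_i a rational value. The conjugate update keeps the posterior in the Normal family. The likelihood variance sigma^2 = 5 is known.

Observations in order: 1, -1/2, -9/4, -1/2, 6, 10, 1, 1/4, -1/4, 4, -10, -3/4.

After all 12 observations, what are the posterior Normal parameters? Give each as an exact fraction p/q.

obs 1: x=1 → posterior Normal(-7/13, 55/26)
obs 2: x=-1/2 → posterior Normal(-39/74, 55/37)
obs 3: x=-9/4 → posterior Normal(-59/64, 55/48)
obs 4: x=-1/2 → posterior Normal(-199/236, 55/59)
obs 5: x=6 → posterior Normal(13/56, 11/14)
obs 6: x=10 → posterior Normal(505/324, 55/81)
obs 7: x=1 → posterior Normal(549/368, 55/92)
obs 8: x=1/4 → posterior Normal(140/103, 55/103)
obs 9: x=-1/4 → posterior Normal(183/152, 55/114)
obs 10: x=4 → posterior Normal(29/20, 11/25)
obs 11: x=-10 → posterior Normal(285/544, 55/136)
obs 12: x=-3/4 → posterior Normal(3/7, 55/147)

mu_0=3/7, tau_0^2=55/147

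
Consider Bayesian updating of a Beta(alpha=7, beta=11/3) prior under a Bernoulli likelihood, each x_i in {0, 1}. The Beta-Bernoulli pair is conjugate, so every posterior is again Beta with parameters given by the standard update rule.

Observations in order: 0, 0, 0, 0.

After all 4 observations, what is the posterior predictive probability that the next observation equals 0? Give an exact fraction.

23/44

obs 1: x=0 → posterior Beta(7, 14/3)
obs 2: x=0 → posterior Beta(7, 17/3)
obs 3: x=0 → posterior Beta(7, 20/3)
obs 4: x=0 → posterior Beta(7, 23/3)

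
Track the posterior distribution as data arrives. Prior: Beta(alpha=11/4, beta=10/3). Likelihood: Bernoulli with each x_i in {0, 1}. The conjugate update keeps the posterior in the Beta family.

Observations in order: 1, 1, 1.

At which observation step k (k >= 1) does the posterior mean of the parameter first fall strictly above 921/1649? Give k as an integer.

k = 2

obs 1: x=1 → posterior Beta(15/4, 10/3)
obs 2: x=1 → posterior Beta(19/4, 10/3)
obs 3: x=1 → posterior Beta(23/4, 10/3)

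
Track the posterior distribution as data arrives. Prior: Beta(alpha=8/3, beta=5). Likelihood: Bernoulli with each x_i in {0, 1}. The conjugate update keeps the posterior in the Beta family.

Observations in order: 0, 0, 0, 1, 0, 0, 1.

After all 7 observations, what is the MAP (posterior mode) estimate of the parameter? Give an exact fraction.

11/38

obs 1: x=0 → posterior Beta(8/3, 6)
obs 2: x=0 → posterior Beta(8/3, 7)
obs 3: x=0 → posterior Beta(8/3, 8)
obs 4: x=1 → posterior Beta(11/3, 8)
obs 5: x=0 → posterior Beta(11/3, 9)
obs 6: x=0 → posterior Beta(11/3, 10)
obs 7: x=1 → posterior Beta(14/3, 10)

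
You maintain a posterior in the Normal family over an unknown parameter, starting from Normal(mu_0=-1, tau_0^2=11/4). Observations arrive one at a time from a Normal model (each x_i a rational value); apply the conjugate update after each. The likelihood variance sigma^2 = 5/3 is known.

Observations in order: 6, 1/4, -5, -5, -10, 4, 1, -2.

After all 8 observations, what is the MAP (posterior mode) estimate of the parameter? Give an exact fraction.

-1499/1136

obs 1: x=6 → posterior Normal(178/53, 55/53)
obs 2: x=1/4 → posterior Normal(745/344, 55/86)
obs 3: x=-5 → posterior Normal(5/28, 55/119)
obs 4: x=-5 → posterior Normal(-575/608, 55/152)
obs 5: x=-10 → posterior Normal(-379/148, 11/37)
obs 6: x=4 → posterior Normal(-1367/872, 55/218)
obs 7: x=1 → posterior Normal(-1235/1004, 55/251)
obs 8: x=-2 → posterior Normal(-1499/1136, 55/284)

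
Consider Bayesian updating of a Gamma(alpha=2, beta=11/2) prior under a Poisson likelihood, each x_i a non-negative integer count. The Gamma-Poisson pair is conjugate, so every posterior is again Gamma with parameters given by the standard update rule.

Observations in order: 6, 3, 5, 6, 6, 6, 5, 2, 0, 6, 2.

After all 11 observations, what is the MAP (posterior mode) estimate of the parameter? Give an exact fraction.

32/11

obs 1: x=6 → posterior Gamma(8, 13/2)
obs 2: x=3 → posterior Gamma(11, 15/2)
obs 3: x=5 → posterior Gamma(16, 17/2)
obs 4: x=6 → posterior Gamma(22, 19/2)
obs 5: x=6 → posterior Gamma(28, 21/2)
obs 6: x=6 → posterior Gamma(34, 23/2)
obs 7: x=5 → posterior Gamma(39, 25/2)
obs 8: x=2 → posterior Gamma(41, 27/2)
obs 9: x=0 → posterior Gamma(41, 29/2)
obs 10: x=6 → posterior Gamma(47, 31/2)
obs 11: x=2 → posterior Gamma(49, 33/2)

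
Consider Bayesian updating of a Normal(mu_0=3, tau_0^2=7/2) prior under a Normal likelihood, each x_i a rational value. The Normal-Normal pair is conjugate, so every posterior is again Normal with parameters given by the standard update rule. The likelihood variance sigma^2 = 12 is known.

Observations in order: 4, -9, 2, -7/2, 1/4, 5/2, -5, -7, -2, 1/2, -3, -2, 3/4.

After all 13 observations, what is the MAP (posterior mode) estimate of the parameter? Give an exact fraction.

-157/230

obs 1: x=4 → posterior Normal(100/31, 84/31)
obs 2: x=-9 → posterior Normal(37/38, 42/19)
obs 3: x=2 → posterior Normal(17/15, 28/15)
obs 4: x=-7/2 → posterior Normal(53/104, 21/13)
obs 5: x=1/4 → posterior Normal(113/236, 84/59)
obs 6: x=5/2 → posterior Normal(61/88, 14/11)
obs 7: x=-5 → posterior Normal(43/292, 84/73)
obs 8: x=-7 → posterior Normal(-153/320, 21/20)
obs 9: x=-2 → posterior Normal(-209/348, 28/29)
obs 10: x=1/2 → posterior Normal(-195/376, 42/47)
obs 11: x=-3 → posterior Normal(-279/404, 84/101)
obs 12: x=-2 → posterior Normal(-335/432, 7/9)
obs 13: x=3/4 → posterior Normal(-157/230, 84/115)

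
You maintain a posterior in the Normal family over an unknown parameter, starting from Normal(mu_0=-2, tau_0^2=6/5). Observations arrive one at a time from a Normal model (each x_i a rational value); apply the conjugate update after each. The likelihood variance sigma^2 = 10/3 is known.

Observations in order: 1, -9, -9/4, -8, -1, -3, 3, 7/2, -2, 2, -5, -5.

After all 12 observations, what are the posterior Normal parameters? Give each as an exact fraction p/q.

obs 1: x=1 → posterior Normal(-41/34, 15/17)
obs 2: x=-9 → posterior Normal(-122/43, 30/43)
obs 3: x=-9/4 → posterior Normal(-569/208, 15/26)
obs 4: x=-8 → posterior Normal(-857/244, 30/61)
obs 5: x=-1 → posterior Normal(-893/280, 3/7)
obs 6: x=-3 → posterior Normal(-1001/316, 30/79)
obs 7: x=3 → posterior Normal(-893/352, 15/44)
obs 8: x=7/2 → posterior Normal(-767/388, 30/97)
obs 9: x=-2 → posterior Normal(-839/424, 15/53)
obs 10: x=2 → posterior Normal(-767/460, 6/23)
obs 11: x=-5 → posterior Normal(-947/496, 15/62)
obs 12: x=-5 → posterior Normal(-161/76, 30/133)

mu_0=-161/76, tau_0^2=30/133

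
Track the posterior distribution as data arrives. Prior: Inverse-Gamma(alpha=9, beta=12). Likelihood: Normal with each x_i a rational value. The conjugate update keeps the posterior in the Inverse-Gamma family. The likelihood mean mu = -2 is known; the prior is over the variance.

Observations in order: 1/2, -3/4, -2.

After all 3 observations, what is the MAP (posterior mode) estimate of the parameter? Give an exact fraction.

obs 1: x=1/2 → posterior Inverse-Gamma(19/2, 121/8)
obs 2: x=-3/4 → posterior Inverse-Gamma(10, 509/32)
obs 3: x=-2 → posterior Inverse-Gamma(21/2, 509/32)

509/368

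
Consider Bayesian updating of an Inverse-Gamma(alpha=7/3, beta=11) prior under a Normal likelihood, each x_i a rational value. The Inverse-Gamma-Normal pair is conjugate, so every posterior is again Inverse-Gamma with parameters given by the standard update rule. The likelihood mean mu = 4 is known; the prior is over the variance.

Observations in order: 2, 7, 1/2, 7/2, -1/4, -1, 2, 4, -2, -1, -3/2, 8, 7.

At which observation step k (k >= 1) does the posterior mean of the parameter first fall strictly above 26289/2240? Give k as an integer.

k = 10

obs 1: x=2 → posterior Inverse-Gamma(17/6, 13)
obs 2: x=7 → posterior Inverse-Gamma(10/3, 35/2)
obs 3: x=1/2 → posterior Inverse-Gamma(23/6, 189/8)
obs 4: x=7/2 → posterior Inverse-Gamma(13/3, 95/4)
obs 5: x=-1/4 → posterior Inverse-Gamma(29/6, 1049/32)
obs 6: x=-1 → posterior Inverse-Gamma(16/3, 1449/32)
obs 7: x=2 → posterior Inverse-Gamma(35/6, 1513/32)
obs 8: x=4 → posterior Inverse-Gamma(19/3, 1513/32)
obs 9: x=-2 → posterior Inverse-Gamma(41/6, 2089/32)
obs 10: x=-1 → posterior Inverse-Gamma(22/3, 2489/32)
obs 11: x=-3/2 → posterior Inverse-Gamma(47/6, 2973/32)
obs 12: x=8 → posterior Inverse-Gamma(25/3, 3229/32)
obs 13: x=7 → posterior Inverse-Gamma(53/6, 3373/32)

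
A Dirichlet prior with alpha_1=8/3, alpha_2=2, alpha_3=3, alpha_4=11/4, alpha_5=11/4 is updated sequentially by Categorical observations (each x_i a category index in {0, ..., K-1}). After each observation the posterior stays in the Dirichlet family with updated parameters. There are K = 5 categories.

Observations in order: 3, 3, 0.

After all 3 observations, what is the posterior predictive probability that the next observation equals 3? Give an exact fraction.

57/194

obs 1: x=3 → posterior Dirichlet(8/3, 2, 3, 15/4, 11/4)
obs 2: x=3 → posterior Dirichlet(8/3, 2, 3, 19/4, 11/4)
obs 3: x=0 → posterior Dirichlet(11/3, 2, 3, 19/4, 11/4)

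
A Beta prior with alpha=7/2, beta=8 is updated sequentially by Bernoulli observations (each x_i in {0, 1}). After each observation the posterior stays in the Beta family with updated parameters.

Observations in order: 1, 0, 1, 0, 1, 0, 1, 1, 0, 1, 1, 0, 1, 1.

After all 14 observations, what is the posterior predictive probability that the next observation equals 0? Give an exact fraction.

obs 1: x=1 → posterior Beta(9/2, 8)
obs 2: x=0 → posterior Beta(9/2, 9)
obs 3: x=1 → posterior Beta(11/2, 9)
obs 4: x=0 → posterior Beta(11/2, 10)
obs 5: x=1 → posterior Beta(13/2, 10)
obs 6: x=0 → posterior Beta(13/2, 11)
obs 7: x=1 → posterior Beta(15/2, 11)
obs 8: x=1 → posterior Beta(17/2, 11)
obs 9: x=0 → posterior Beta(17/2, 12)
obs 10: x=1 → posterior Beta(19/2, 12)
obs 11: x=1 → posterior Beta(21/2, 12)
obs 12: x=0 → posterior Beta(21/2, 13)
obs 13: x=1 → posterior Beta(23/2, 13)
obs 14: x=1 → posterior Beta(25/2, 13)

26/51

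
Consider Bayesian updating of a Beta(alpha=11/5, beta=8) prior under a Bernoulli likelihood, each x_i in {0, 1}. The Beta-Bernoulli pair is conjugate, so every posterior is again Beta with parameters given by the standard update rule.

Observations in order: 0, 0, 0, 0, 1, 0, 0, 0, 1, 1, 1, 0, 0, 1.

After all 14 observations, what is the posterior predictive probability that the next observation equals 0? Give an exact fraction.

85/121

obs 1: x=0 → posterior Beta(11/5, 9)
obs 2: x=0 → posterior Beta(11/5, 10)
obs 3: x=0 → posterior Beta(11/5, 11)
obs 4: x=0 → posterior Beta(11/5, 12)
obs 5: x=1 → posterior Beta(16/5, 12)
obs 6: x=0 → posterior Beta(16/5, 13)
obs 7: x=0 → posterior Beta(16/5, 14)
obs 8: x=0 → posterior Beta(16/5, 15)
obs 9: x=1 → posterior Beta(21/5, 15)
obs 10: x=1 → posterior Beta(26/5, 15)
obs 11: x=1 → posterior Beta(31/5, 15)
obs 12: x=0 → posterior Beta(31/5, 16)
obs 13: x=0 → posterior Beta(31/5, 17)
obs 14: x=1 → posterior Beta(36/5, 17)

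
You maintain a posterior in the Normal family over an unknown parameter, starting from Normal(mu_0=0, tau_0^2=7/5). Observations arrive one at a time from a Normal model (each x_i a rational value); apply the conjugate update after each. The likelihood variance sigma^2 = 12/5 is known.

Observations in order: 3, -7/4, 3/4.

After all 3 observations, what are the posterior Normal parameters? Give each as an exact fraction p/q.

mu_0=14/33, tau_0^2=28/55

obs 1: x=3 → posterior Normal(21/19, 84/95)
obs 2: x=-7/4 → posterior Normal(35/104, 42/65)
obs 3: x=3/4 → posterior Normal(14/33, 28/55)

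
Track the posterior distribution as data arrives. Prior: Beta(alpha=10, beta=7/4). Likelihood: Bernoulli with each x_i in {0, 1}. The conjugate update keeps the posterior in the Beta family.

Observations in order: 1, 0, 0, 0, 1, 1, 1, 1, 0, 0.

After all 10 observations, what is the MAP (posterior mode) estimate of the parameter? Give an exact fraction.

obs 1: x=1 → posterior Beta(11, 7/4)
obs 2: x=0 → posterior Beta(11, 11/4)
obs 3: x=0 → posterior Beta(11, 15/4)
obs 4: x=0 → posterior Beta(11, 19/4)
obs 5: x=1 → posterior Beta(12, 19/4)
obs 6: x=1 → posterior Beta(13, 19/4)
obs 7: x=1 → posterior Beta(14, 19/4)
obs 8: x=1 → posterior Beta(15, 19/4)
obs 9: x=0 → posterior Beta(15, 23/4)
obs 10: x=0 → posterior Beta(15, 27/4)

56/79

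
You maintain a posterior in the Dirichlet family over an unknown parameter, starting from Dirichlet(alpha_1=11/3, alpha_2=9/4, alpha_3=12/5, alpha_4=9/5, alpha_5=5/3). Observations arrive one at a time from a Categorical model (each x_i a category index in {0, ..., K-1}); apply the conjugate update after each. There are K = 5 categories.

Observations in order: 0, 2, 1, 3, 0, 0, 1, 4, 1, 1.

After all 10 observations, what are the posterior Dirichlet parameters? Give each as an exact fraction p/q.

alpha_1=20/3, alpha_2=25/4, alpha_3=17/5, alpha_4=14/5, alpha_5=8/3

obs 1: x=0 → posterior Dirichlet(14/3, 9/4, 12/5, 9/5, 5/3)
obs 2: x=2 → posterior Dirichlet(14/3, 9/4, 17/5, 9/5, 5/3)
obs 3: x=1 → posterior Dirichlet(14/3, 13/4, 17/5, 9/5, 5/3)
obs 4: x=3 → posterior Dirichlet(14/3, 13/4, 17/5, 14/5, 5/3)
obs 5: x=0 → posterior Dirichlet(17/3, 13/4, 17/5, 14/5, 5/3)
obs 6: x=0 → posterior Dirichlet(20/3, 13/4, 17/5, 14/5, 5/3)
obs 7: x=1 → posterior Dirichlet(20/3, 17/4, 17/5, 14/5, 5/3)
obs 8: x=4 → posterior Dirichlet(20/3, 17/4, 17/5, 14/5, 8/3)
obs 9: x=1 → posterior Dirichlet(20/3, 21/4, 17/5, 14/5, 8/3)
obs 10: x=1 → posterior Dirichlet(20/3, 25/4, 17/5, 14/5, 8/3)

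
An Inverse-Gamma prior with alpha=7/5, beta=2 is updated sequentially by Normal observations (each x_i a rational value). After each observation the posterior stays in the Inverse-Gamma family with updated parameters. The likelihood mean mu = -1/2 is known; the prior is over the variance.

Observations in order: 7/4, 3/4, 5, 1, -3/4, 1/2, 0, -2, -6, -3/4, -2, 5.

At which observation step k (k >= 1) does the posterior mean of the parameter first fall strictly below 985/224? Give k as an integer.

k = 2

obs 1: x=7/4 → posterior Inverse-Gamma(19/10, 145/32)
obs 2: x=3/4 → posterior Inverse-Gamma(12/5, 85/16)
obs 3: x=5 → posterior Inverse-Gamma(29/10, 327/16)
obs 4: x=1 → posterior Inverse-Gamma(17/5, 345/16)
obs 5: x=-3/4 → posterior Inverse-Gamma(39/10, 691/32)
obs 6: x=1/2 → posterior Inverse-Gamma(22/5, 707/32)
obs 7: x=0 → posterior Inverse-Gamma(49/10, 711/32)
obs 8: x=-2 → posterior Inverse-Gamma(27/5, 747/32)
obs 9: x=-6 → posterior Inverse-Gamma(59/10, 1231/32)
obs 10: x=-3/4 → posterior Inverse-Gamma(32/5, 77/2)
obs 11: x=-2 → posterior Inverse-Gamma(69/10, 317/8)
obs 12: x=5 → posterior Inverse-Gamma(37/5, 219/4)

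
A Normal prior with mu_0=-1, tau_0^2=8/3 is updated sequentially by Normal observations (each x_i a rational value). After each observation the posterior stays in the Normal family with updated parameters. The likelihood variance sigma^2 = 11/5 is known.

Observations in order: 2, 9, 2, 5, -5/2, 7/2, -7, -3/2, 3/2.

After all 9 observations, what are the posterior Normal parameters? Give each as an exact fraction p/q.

mu_0=149/131, tau_0^2=88/393

obs 1: x=2 → posterior Normal(47/73, 88/73)
obs 2: x=9 → posterior Normal(407/113, 88/113)
obs 3: x=2 → posterior Normal(487/153, 88/153)
obs 4: x=5 → posterior Normal(687/193, 88/193)
obs 5: x=-5/2 → posterior Normal(587/233, 88/233)
obs 6: x=7/2 → posterior Normal(727/273, 88/273)
obs 7: x=-7 → posterior Normal(447/313, 88/313)
obs 8: x=-3/2 → posterior Normal(387/353, 88/353)
obs 9: x=3/2 → posterior Normal(149/131, 88/393)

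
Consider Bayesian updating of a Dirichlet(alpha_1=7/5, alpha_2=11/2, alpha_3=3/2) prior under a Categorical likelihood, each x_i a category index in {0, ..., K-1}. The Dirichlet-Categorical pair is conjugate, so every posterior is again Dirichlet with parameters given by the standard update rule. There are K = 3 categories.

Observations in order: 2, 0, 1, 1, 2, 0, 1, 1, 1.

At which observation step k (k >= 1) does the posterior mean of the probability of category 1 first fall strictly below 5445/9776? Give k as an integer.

k = 2

obs 1: x=2 → posterior Dirichlet(7/5, 11/2, 5/2)
obs 2: x=0 → posterior Dirichlet(12/5, 11/2, 5/2)
obs 3: x=1 → posterior Dirichlet(12/5, 13/2, 5/2)
obs 4: x=1 → posterior Dirichlet(12/5, 15/2, 5/2)
obs 5: x=2 → posterior Dirichlet(12/5, 15/2, 7/2)
obs 6: x=0 → posterior Dirichlet(17/5, 15/2, 7/2)
obs 7: x=1 → posterior Dirichlet(17/5, 17/2, 7/2)
obs 8: x=1 → posterior Dirichlet(17/5, 19/2, 7/2)
obs 9: x=1 → posterior Dirichlet(17/5, 21/2, 7/2)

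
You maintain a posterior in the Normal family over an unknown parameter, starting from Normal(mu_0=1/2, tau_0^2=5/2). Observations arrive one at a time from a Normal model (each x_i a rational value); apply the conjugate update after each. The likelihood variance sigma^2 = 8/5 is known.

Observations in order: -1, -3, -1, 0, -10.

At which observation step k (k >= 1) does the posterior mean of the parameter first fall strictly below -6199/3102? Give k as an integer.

obs 1: x=-1 → posterior Normal(-17/41, 40/41)
obs 2: x=-3 → posterior Normal(-46/33, 20/33)
obs 3: x=-1 → posterior Normal(-9/7, 40/91)
obs 4: x=0 → posterior Normal(-117/116, 10/29)
obs 5: x=-10 → posterior Normal(-367/141, 40/141)

k = 5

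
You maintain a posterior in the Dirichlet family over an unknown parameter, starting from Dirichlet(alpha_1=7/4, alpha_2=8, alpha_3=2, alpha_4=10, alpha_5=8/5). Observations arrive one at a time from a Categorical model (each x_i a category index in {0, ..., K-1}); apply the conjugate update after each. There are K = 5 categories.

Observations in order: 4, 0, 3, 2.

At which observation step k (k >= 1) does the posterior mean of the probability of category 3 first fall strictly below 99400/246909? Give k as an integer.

k = 2

obs 1: x=4 → posterior Dirichlet(7/4, 8, 2, 10, 13/5)
obs 2: x=0 → posterior Dirichlet(11/4, 8, 2, 10, 13/5)
obs 3: x=3 → posterior Dirichlet(11/4, 8, 2, 11, 13/5)
obs 4: x=2 → posterior Dirichlet(11/4, 8, 3, 11, 13/5)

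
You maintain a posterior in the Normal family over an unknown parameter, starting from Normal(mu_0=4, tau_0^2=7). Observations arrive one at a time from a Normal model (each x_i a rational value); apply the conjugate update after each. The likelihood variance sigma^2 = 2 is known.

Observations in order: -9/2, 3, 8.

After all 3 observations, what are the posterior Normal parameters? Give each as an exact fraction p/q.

mu_0=107/46, tau_0^2=14/23

obs 1: x=-9/2 → posterior Normal(-47/18, 14/9)
obs 2: x=3 → posterior Normal(-5/32, 7/8)
obs 3: x=8 → posterior Normal(107/46, 14/23)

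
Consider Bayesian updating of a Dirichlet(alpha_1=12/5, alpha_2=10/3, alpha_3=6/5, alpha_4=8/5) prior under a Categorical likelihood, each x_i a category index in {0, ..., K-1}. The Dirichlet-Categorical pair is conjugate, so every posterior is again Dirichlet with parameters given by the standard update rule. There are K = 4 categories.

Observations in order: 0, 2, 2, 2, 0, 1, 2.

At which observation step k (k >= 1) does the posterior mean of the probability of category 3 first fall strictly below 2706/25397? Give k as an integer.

k = 7

obs 1: x=0 → posterior Dirichlet(17/5, 10/3, 6/5, 8/5)
obs 2: x=2 → posterior Dirichlet(17/5, 10/3, 11/5, 8/5)
obs 3: x=2 → posterior Dirichlet(17/5, 10/3, 16/5, 8/5)
obs 4: x=2 → posterior Dirichlet(17/5, 10/3, 21/5, 8/5)
obs 5: x=0 → posterior Dirichlet(22/5, 10/3, 21/5, 8/5)
obs 6: x=1 → posterior Dirichlet(22/5, 13/3, 21/5, 8/5)
obs 7: x=2 → posterior Dirichlet(22/5, 13/3, 26/5, 8/5)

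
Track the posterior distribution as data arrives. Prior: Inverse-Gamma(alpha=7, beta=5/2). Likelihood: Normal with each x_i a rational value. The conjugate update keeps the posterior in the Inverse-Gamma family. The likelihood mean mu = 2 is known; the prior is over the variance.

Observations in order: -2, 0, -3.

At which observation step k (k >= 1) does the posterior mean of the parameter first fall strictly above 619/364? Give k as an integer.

k = 2

obs 1: x=-2 → posterior Inverse-Gamma(15/2, 21/2)
obs 2: x=0 → posterior Inverse-Gamma(8, 25/2)
obs 3: x=-3 → posterior Inverse-Gamma(17/2, 25)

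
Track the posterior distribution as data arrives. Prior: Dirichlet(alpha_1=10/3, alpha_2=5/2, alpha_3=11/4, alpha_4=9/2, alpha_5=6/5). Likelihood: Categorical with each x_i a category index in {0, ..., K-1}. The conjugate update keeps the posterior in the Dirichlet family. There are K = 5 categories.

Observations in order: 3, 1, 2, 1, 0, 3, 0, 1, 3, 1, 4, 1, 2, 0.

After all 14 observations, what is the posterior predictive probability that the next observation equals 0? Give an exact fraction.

obs 1: x=3 → posterior Dirichlet(10/3, 5/2, 11/4, 11/2, 6/5)
obs 2: x=1 → posterior Dirichlet(10/3, 7/2, 11/4, 11/2, 6/5)
obs 3: x=2 → posterior Dirichlet(10/3, 7/2, 15/4, 11/2, 6/5)
obs 4: x=1 → posterior Dirichlet(10/3, 9/2, 15/4, 11/2, 6/5)
obs 5: x=0 → posterior Dirichlet(13/3, 9/2, 15/4, 11/2, 6/5)
obs 6: x=3 → posterior Dirichlet(13/3, 9/2, 15/4, 13/2, 6/5)
obs 7: x=0 → posterior Dirichlet(16/3, 9/2, 15/4, 13/2, 6/5)
obs 8: x=1 → posterior Dirichlet(16/3, 11/2, 15/4, 13/2, 6/5)
obs 9: x=3 → posterior Dirichlet(16/3, 11/2, 15/4, 15/2, 6/5)
obs 10: x=1 → posterior Dirichlet(16/3, 13/2, 15/4, 15/2, 6/5)
obs 11: x=4 → posterior Dirichlet(16/3, 13/2, 15/4, 15/2, 11/5)
obs 12: x=1 → posterior Dirichlet(16/3, 15/2, 15/4, 15/2, 11/5)
obs 13: x=2 → posterior Dirichlet(16/3, 15/2, 19/4, 15/2, 11/5)
obs 14: x=0 → posterior Dirichlet(19/3, 15/2, 19/4, 15/2, 11/5)

380/1697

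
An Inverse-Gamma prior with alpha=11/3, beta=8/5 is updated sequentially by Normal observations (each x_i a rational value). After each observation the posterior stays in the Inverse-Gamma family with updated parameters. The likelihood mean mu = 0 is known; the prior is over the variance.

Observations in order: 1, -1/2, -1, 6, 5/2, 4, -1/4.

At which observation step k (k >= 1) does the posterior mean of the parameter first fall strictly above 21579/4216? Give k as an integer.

k = 6

obs 1: x=1 → posterior Inverse-Gamma(25/6, 21/10)
obs 2: x=-1/2 → posterior Inverse-Gamma(14/3, 89/40)
obs 3: x=-1 → posterior Inverse-Gamma(31/6, 109/40)
obs 4: x=6 → posterior Inverse-Gamma(17/3, 829/40)
obs 5: x=5/2 → posterior Inverse-Gamma(37/6, 477/20)
obs 6: x=4 → posterior Inverse-Gamma(20/3, 637/20)
obs 7: x=-1/4 → posterior Inverse-Gamma(43/6, 5101/160)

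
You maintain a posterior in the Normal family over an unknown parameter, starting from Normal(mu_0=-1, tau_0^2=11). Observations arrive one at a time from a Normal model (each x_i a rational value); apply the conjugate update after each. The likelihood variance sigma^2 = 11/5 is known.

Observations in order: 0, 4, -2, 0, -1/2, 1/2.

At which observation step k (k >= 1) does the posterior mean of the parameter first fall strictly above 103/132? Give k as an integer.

k = 2

obs 1: x=0 → posterior Normal(-1/6, 11/6)
obs 2: x=4 → posterior Normal(19/11, 1)
obs 3: x=-2 → posterior Normal(9/16, 11/16)
obs 4: x=0 → posterior Normal(3/7, 11/21)
obs 5: x=-1/2 → posterior Normal(1/4, 11/26)
obs 6: x=1/2 → posterior Normal(9/31, 11/31)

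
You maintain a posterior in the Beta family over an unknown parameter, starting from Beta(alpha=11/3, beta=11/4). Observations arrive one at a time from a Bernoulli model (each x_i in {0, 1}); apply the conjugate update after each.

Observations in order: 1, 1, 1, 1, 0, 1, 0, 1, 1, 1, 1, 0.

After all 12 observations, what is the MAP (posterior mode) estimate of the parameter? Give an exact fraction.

140/197

obs 1: x=1 → posterior Beta(14/3, 11/4)
obs 2: x=1 → posterior Beta(17/3, 11/4)
obs 3: x=1 → posterior Beta(20/3, 11/4)
obs 4: x=1 → posterior Beta(23/3, 11/4)
obs 5: x=0 → posterior Beta(23/3, 15/4)
obs 6: x=1 → posterior Beta(26/3, 15/4)
obs 7: x=0 → posterior Beta(26/3, 19/4)
obs 8: x=1 → posterior Beta(29/3, 19/4)
obs 9: x=1 → posterior Beta(32/3, 19/4)
obs 10: x=1 → posterior Beta(35/3, 19/4)
obs 11: x=1 → posterior Beta(38/3, 19/4)
obs 12: x=0 → posterior Beta(38/3, 23/4)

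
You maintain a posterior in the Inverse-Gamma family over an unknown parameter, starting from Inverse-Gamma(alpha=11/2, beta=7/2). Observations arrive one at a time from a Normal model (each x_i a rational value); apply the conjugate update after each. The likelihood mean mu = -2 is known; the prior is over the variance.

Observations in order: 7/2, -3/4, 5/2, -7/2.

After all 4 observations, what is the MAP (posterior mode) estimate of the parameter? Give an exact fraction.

981/272

obs 1: x=7/2 → posterior Inverse-Gamma(6, 149/8)
obs 2: x=-3/4 → posterior Inverse-Gamma(13/2, 621/32)
obs 3: x=5/2 → posterior Inverse-Gamma(7, 945/32)
obs 4: x=-7/2 → posterior Inverse-Gamma(15/2, 981/32)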